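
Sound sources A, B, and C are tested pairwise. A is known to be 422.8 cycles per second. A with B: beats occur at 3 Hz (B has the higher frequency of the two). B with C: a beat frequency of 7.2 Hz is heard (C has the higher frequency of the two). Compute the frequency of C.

B is above A, so f_B = 422.8 + 3 = 425.8 Hz.
C is above B, so f_C = 425.8 + 7.2 = 433 Hz.

433 Hz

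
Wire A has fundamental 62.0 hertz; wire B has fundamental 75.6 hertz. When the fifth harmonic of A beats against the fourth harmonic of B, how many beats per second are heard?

7.6 Hz

Fifth harmonic of the first: 5·62.0 = 310.0 Hz.
Fourth harmonic of the second: 4·75.6 = 302.4 Hz.
f_beat = |310.0 − 302.4| = 7.6 Hz.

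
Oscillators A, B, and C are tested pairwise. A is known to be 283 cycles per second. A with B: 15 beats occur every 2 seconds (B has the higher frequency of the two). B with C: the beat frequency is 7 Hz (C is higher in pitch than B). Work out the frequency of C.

297.5 Hz

A–B: Beat frequency = 15/2 = 7.5 Hz.
B is above A, so f_B = 283 + 7.5 = 290.5 Hz.
C is above B, so f_C = 290.5 + 7 = 297.5 Hz.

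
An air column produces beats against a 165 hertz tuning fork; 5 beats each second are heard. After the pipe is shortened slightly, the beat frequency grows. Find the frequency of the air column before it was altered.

|f − 165| = 5, so the air column was at either 160 Hz or 170 Hz.
A shorter pipe has a higher fundamental; the adjustment raises the air column's frequency.
The beat rate rose, so the adjustment moved the air column further from 165 Hz — it was already above the reference.

170 Hz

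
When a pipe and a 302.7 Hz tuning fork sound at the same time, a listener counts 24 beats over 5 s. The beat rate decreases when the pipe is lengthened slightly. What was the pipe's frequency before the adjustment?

Beat frequency = 24/5 = 4.8 Hz.
|f − 302.7| = 4.8, so the pipe was at either 297.9 Hz or 307.5 Hz.
A longer pipe has a lower fundamental; the adjustment lowers the pipe's frequency.
The beat rate fell, so the adjustment moved the pipe toward 302.7 Hz — it must have started above the reference.

307.5 Hz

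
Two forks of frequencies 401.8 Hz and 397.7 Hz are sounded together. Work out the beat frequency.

Beats arise from superposition of two nearby frequencies; the beat rate is |f₁ − f₂|.
|401.8 − 397.7| = 4.1 Hz.

4.1 Hz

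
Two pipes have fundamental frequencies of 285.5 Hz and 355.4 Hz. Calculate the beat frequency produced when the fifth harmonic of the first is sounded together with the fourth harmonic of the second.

Fifth harmonic of the first: 5·285.5 = 1427.5 Hz.
Fourth harmonic of the second: 4·355.4 = 1421.6 Hz.
f_beat = |1427.5 − 1421.6| = 5.9 Hz.

5.9 Hz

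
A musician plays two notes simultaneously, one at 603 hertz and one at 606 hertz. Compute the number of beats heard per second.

3 Hz

The beat frequency equals the magnitude of the frequency difference.
|603 − 606| = 3 Hz.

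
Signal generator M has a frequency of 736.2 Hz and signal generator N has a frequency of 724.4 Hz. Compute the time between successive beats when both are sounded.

f_beat = |736.2 − 724.4| = 11.8 Hz.
Beat period T = 1 / f_beat = 1 / 11.8 s.

0.085 s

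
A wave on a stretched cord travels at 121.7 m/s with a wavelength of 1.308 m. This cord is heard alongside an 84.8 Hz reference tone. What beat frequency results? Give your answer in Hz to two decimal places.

Source frequency f = v/λ = 121.7/1.308 = 93.0428 Hz.
f_beat = |93.0428 − 84.8| = 8.24 Hz.

8.24 Hz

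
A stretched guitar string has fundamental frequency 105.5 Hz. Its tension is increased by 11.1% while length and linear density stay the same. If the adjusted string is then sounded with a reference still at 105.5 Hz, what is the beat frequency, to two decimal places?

For a string, f ∝ √T, so the new frequency is 105.5·√1.111 = 111.2012 Hz.
f_beat = |111.2012 − 105.5| = 5.70 Hz.

5.70 Hz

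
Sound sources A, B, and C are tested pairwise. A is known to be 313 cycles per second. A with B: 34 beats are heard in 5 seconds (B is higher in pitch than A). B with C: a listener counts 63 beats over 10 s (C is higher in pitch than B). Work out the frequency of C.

A–B: Beat frequency = 34/5 = 6.8 Hz.
B is above A, so f_B = 313 + 6.8 = 319.8 Hz.
B–C: Beat frequency = 63/10 = 6.3 Hz.
C is above B, so f_C = 319.8 + 6.3 = 326.1 Hz.

326.1 Hz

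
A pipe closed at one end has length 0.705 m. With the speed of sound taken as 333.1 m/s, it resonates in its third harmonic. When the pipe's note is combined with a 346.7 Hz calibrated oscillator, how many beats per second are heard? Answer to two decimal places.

7.66 Hz

Closed pipe (odd harmonics): f_n = n·v/(4L) = 3·333.1/(4·0.705) = 354.3617 Hz.
f_beat = |354.3617 − 346.7| = 7.66 Hz.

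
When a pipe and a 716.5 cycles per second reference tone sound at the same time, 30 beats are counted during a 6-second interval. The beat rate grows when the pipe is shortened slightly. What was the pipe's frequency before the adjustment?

721.5 Hz

Beat frequency = 30/6 = 5 Hz.
|f − 716.5| = 5, so the pipe was at either 711.5 Hz or 721.5 Hz.
A shorter pipe has a higher fundamental; the adjustment raises the pipe's frequency.
The beat rate rose, so the adjustment moved the pipe further from 716.5 Hz — it was already above the reference.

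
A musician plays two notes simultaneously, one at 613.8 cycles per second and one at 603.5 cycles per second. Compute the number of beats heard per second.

10.3 Hz

f_beat = |f₁ − f₂|.
|613.8 − 603.5| = 10.3 Hz.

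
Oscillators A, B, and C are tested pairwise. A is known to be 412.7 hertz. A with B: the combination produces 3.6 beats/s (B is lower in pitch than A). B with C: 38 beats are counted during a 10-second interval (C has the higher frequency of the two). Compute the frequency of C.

B is below A, so f_B = 412.7 − 3.6 = 409.1 Hz.
B–C: Beat frequency = 38/10 = 3.8 Hz.
C is above B, so f_C = 409.1 + 3.8 = 412.9 Hz.

412.9 Hz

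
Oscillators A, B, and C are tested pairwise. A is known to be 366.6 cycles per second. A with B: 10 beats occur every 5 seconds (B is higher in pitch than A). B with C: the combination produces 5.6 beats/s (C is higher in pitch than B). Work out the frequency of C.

374.2 Hz

A–B: Beat frequency = 10/5 = 2 Hz.
B is above A, so f_B = 366.6 + 2 = 368.6 Hz.
C is above B, so f_C = 368.6 + 5.6 = 374.2 Hz.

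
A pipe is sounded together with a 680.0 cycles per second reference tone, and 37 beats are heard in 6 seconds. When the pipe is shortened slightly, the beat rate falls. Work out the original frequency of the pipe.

673.8333 Hz

Beat frequency = 37/6 = 6.1667 Hz.
|f − 680.0| = 6.1667, so the pipe was at either 673.8333 Hz or 686.1667 Hz.
A shorter pipe has a higher fundamental; the adjustment raises the pipe's frequency.
The beat rate fell, so the adjustment moved the pipe toward 680.0 Hz — it must have started below the reference.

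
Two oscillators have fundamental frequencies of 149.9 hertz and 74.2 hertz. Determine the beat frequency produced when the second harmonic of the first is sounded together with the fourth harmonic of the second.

3.0 Hz

Second harmonic of the first: 2·149.9 = 299.8 Hz.
Fourth harmonic of the second: 4·74.2 = 296.8 Hz.
f_beat = |299.8 − 296.8| = 3.0 Hz.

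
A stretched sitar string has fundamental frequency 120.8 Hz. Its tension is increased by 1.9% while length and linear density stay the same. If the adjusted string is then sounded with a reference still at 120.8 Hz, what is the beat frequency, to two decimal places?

For a string, f ∝ √T, so the new frequency is 120.8·√1.019 = 121.9422 Hz.
f_beat = |121.9422 − 120.8| = 1.14 Hz.

1.14 Hz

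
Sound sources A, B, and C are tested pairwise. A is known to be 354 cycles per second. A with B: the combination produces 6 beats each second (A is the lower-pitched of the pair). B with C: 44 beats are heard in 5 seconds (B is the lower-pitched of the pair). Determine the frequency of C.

B is above A, so f_B = 354 + 6 = 360 Hz.
B–C: Beat frequency = 44/5 = 8.8 Hz.
C is above B, so f_C = 360 + 8.8 = 368.8 Hz.

368.8 Hz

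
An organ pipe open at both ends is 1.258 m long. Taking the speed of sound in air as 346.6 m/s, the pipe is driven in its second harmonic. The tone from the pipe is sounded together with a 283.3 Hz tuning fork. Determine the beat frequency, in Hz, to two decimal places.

7.78 Hz

Open pipe: f_n = n·v/(2L) = 2·346.6/(2·1.258) = 275.5167 Hz.
f_beat = |275.5167 − 283.3| = 7.78 Hz.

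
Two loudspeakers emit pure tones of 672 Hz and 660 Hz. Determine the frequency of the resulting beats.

12 Hz

The beat frequency equals the magnitude of the frequency difference.
|672 − 660| = 12 Hz.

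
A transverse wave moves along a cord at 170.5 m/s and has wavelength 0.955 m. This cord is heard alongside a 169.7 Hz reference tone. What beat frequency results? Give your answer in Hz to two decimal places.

8.83 Hz

Source frequency f = v/λ = 170.5/0.955 = 178.5340 Hz.
f_beat = |178.5340 − 169.7| = 8.83 Hz.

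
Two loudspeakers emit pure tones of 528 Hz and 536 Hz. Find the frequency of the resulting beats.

f_beat = |f₁ − f₂|.
|528 − 536| = 8 Hz.

8 Hz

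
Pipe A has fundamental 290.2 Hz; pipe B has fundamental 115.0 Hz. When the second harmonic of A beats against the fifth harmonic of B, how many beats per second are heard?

Second harmonic of the first: 2·290.2 = 580.4 Hz.
Fifth harmonic of the second: 5·115.0 = 575.0 Hz.
f_beat = |580.4 − 575.0| = 5.4 Hz.

5.4 Hz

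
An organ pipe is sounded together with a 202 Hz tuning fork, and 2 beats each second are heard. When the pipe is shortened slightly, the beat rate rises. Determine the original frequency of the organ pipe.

204 Hz

|f − 202| = 2, so the organ pipe was at either 200 Hz or 204 Hz.
A shorter pipe has a higher fundamental; the adjustment raises the organ pipe's frequency.
The beat rate rose, so the adjustment moved the organ pipe further from 202 Hz — it was already above the reference.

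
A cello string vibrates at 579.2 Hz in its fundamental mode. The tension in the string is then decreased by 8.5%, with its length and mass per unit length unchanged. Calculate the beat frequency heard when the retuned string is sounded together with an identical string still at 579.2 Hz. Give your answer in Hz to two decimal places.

For a string, f ∝ √T, so the new frequency is 579.2·√0.915 = 554.0374 Hz.
f_beat = |554.0374 − 579.2| = 25.16 Hz.

25.16 Hz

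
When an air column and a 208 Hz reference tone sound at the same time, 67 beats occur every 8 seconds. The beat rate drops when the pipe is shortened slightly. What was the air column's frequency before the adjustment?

199.625 Hz

Beat frequency = 67/8 = 8.375 Hz.
|f − 208| = 8.375, so the air column was at either 199.625 Hz or 216.375 Hz.
A shorter pipe has a higher fundamental; the adjustment raises the air column's frequency.
The beat rate fell, so the adjustment moved the air column toward 208 Hz — it must have started below the reference.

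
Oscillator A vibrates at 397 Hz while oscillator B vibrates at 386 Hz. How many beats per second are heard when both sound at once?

The beat frequency equals the magnitude of the frequency difference.
|397 − 386| = 11 Hz.

11 Hz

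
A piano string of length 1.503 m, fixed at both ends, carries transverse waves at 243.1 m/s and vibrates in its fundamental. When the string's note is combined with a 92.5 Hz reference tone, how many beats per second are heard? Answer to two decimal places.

11.63 Hz

For a string fixed at both ends, f_n = n·v/(2L) = 1·243.1/(2·1.503) = 80.8716 Hz.
f_beat = |80.8716 − 92.5| = 11.63 Hz.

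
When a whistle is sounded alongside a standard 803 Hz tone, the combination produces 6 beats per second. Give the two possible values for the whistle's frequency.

797 Hz or 809 Hz

|f − 803| = 6, so f = 803 ± 6.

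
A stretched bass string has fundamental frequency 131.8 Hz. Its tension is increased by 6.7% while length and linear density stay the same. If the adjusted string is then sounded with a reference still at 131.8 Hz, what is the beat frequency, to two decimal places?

For a string, f ∝ √T, so the new frequency is 131.8·√1.067 = 136.1437 Hz.
f_beat = |136.1437 − 131.8| = 4.34 Hz.

4.34 Hz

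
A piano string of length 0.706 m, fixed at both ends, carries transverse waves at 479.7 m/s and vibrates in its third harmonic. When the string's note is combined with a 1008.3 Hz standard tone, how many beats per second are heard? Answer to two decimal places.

10.89 Hz

For a string fixed at both ends, f_n = n·v/(2L) = 3·479.7/(2·0.706) = 1019.1926 Hz.
f_beat = |1019.1926 − 1008.3| = 10.89 Hz.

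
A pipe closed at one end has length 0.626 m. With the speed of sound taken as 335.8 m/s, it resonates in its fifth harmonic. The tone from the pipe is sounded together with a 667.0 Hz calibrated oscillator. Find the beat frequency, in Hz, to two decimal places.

Closed pipe (odd harmonics): f_n = n·v/(4L) = 5·335.8/(4·0.626) = 670.5272 Hz.
f_beat = |670.5272 − 667.0| = 3.53 Hz.

3.53 Hz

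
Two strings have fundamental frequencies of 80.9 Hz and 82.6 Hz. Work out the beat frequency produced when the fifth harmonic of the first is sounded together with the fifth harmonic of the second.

8.5 Hz

Fifth harmonic of the first: 5·80.9 = 404.5 Hz.
Fifth harmonic of the second: 5·82.6 = 413.0 Hz.
f_beat = |404.5 − 413.0| = 8.5 Hz.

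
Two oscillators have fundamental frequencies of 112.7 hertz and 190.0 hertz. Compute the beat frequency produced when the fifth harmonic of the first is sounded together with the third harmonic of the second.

Fifth harmonic of the first: 5·112.7 = 563.5 Hz.
Third harmonic of the second: 3·190.0 = 570.0 Hz.
f_beat = |563.5 − 570.0| = 6.5 Hz.

6.5 Hz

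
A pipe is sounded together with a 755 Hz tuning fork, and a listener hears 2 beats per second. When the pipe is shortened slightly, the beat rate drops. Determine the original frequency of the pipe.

753 Hz

|f − 755| = 2, so the pipe was at either 753 Hz or 757 Hz.
A shorter pipe has a higher fundamental; the adjustment raises the pipe's frequency.
The beat rate fell, so the adjustment moved the pipe toward 755 Hz — it must have started below the reference.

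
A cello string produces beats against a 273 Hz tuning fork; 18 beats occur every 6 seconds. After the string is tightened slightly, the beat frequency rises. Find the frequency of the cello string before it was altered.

276 Hz

Beat frequency = 18/6 = 3 Hz.
|f − 273| = 3, so the cello string was at either 270 Hz or 276 Hz.
Increasing tension raises a string's frequency; the adjustment raises the cello string's frequency.
The beat rate rose, so the adjustment moved the cello string further from 273 Hz — it was already above the reference.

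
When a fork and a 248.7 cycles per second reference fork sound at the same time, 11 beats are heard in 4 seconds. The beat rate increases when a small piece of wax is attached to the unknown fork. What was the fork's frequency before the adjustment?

245.95 Hz

Beat frequency = 11/4 = 2.75 Hz.
|f − 248.7| = 2.75, so the fork was at either 245.95 Hz or 251.45 Hz.
Loading a fork with wax lowers its frequency; the adjustment lowers the fork's frequency.
The beat rate rose, so the adjustment moved the fork further from 248.7 Hz — it was already below the reference.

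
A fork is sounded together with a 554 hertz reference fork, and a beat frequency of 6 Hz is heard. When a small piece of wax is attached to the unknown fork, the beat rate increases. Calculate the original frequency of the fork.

548 Hz

|f − 554| = 6, so the fork was at either 548 Hz or 560 Hz.
Loading a fork with wax lowers its frequency; the adjustment lowers the fork's frequency.
The beat rate rose, so the adjustment moved the fork further from 554 Hz — it was already below the reference.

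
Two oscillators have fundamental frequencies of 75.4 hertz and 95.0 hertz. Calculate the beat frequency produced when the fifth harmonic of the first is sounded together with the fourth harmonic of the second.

3.0 Hz

Fifth harmonic of the first: 5·75.4 = 377.0 Hz.
Fourth harmonic of the second: 4·95.0 = 380.0 Hz.
f_beat = |377.0 − 380.0| = 3.0 Hz.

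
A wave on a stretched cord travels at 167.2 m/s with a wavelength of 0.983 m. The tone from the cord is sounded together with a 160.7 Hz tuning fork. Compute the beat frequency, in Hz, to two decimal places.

Source frequency f = v/λ = 167.2/0.983 = 170.0916 Hz.
f_beat = |170.0916 − 160.7| = 9.39 Hz.

9.39 Hz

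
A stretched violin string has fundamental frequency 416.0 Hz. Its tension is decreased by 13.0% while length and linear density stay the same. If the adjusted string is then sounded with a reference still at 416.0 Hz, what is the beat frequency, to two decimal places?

27.98 Hz

For a string, f ∝ √T, so the new frequency is 416.0·√0.870 = 388.0190 Hz.
f_beat = |388.0190 − 416.0| = 27.98 Hz.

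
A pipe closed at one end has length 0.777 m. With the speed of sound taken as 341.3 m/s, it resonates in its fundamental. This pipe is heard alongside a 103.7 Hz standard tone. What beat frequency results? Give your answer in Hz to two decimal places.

6.11 Hz

Closed pipe (odd harmonics): f_n = n·v/(4L) = 1·341.3/(4·0.777) = 109.8134 Hz.
f_beat = |109.8134 − 103.7| = 6.11 Hz.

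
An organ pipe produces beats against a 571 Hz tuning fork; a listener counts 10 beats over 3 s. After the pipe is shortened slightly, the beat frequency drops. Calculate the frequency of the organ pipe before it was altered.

567.6667 Hz

Beat frequency = 10/3 = 3.3333 Hz.
|f − 571| = 3.3333, so the organ pipe was at either 567.6667 Hz or 574.3333 Hz.
A shorter pipe has a higher fundamental; the adjustment raises the organ pipe's frequency.
The beat rate fell, so the adjustment moved the organ pipe toward 571 Hz — it must have started below the reference.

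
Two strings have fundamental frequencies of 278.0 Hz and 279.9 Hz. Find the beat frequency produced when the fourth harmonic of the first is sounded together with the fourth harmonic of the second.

7.6 Hz

Fourth harmonic of the first: 4·278.0 = 1112.0 Hz.
Fourth harmonic of the second: 4·279.9 = 1119.6 Hz.
f_beat = |1112.0 − 1119.6| = 7.6 Hz.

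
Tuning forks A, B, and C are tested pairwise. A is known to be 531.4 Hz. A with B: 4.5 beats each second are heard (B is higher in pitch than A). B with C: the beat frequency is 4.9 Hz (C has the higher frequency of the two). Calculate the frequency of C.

B is above A, so f_B = 531.4 + 4.5 = 535.9 Hz.
C is above B, so f_C = 535.9 + 4.9 = 540.8 Hz.

540.8 Hz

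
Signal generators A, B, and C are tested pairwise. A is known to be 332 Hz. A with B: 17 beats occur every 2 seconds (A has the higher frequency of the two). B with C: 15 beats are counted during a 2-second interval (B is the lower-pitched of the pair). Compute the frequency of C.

A–B: Beat frequency = 17/2 = 8.5 Hz.
B is below A, so f_B = 332 − 8.5 = 323.5 Hz.
B–C: Beat frequency = 15/2 = 7.5 Hz.
C is above B, so f_C = 323.5 + 7.5 = 331 Hz.

331 Hz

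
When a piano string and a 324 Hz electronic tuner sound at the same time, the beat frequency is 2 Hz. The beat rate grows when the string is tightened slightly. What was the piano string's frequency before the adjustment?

326 Hz

|f − 324| = 2, so the piano string was at either 322 Hz or 326 Hz.
Increasing tension raises a string's frequency; the adjustment raises the piano string's frequency.
The beat rate rose, so the adjustment moved the piano string further from 324 Hz — it was already above the reference.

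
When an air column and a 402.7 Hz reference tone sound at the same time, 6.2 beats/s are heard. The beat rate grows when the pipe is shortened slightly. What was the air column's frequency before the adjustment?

|f − 402.7| = 6.2, so the air column was at either 396.5 Hz or 408.9 Hz.
A shorter pipe has a higher fundamental; the adjustment raises the air column's frequency.
The beat rate rose, so the adjustment moved the air column further from 402.7 Hz — it was already above the reference.

408.9 Hz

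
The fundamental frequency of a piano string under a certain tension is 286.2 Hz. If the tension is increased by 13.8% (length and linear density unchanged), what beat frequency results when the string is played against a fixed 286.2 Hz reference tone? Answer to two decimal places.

19.11 Hz

For a string, f ∝ √T, so the new frequency is 286.2·√1.138 = 305.3098 Hz.
f_beat = |305.3098 − 286.2| = 19.11 Hz.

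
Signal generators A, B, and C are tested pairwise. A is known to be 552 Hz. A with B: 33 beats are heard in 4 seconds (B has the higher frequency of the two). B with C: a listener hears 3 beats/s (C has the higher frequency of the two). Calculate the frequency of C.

A–B: Beat frequency = 33/4 = 8.25 Hz.
B is above A, so f_B = 552 + 8.25 = 560.25 Hz.
C is above B, so f_C = 560.25 + 3 = 563.25 Hz.

563.25 Hz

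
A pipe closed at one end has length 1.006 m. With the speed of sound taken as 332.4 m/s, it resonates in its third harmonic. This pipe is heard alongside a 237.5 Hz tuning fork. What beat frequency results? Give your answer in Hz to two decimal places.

Closed pipe (odd harmonics): f_n = n·v/(4L) = 3·332.4/(4·1.006) = 247.8131 Hz.
f_beat = |247.8131 − 237.5| = 10.31 Hz.

10.31 Hz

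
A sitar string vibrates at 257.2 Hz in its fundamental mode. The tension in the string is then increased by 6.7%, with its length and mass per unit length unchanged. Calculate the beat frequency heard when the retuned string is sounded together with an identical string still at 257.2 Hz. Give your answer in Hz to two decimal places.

For a string, f ∝ √T, so the new frequency is 257.2·√1.067 = 265.6765 Hz.
f_beat = |265.6765 − 257.2| = 8.48 Hz.

8.48 Hz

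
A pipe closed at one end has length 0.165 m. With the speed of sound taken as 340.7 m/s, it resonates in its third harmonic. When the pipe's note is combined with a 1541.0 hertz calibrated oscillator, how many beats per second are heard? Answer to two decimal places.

Closed pipe (odd harmonics): f_n = n·v/(4L) = 3·340.7/(4·0.165) = 1548.6364 Hz.
f_beat = |1548.6364 − 1541.0| = 7.64 Hz.

7.64 Hz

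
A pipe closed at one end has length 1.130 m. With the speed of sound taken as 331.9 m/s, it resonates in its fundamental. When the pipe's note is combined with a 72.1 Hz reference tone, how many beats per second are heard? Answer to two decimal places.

Closed pipe (odd harmonics): f_n = n·v/(4L) = 1·331.9/(4·1.130) = 73.4292 Hz.
f_beat = |73.4292 − 72.1| = 1.33 Hz.

1.33 Hz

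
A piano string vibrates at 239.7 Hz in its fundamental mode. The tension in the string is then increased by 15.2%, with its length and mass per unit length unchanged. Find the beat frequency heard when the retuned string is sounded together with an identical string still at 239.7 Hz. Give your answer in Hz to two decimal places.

17.57 Hz

For a string, f ∝ √T, so the new frequency is 239.7·√1.152 = 257.2730 Hz.
f_beat = |257.2730 − 239.7| = 17.57 Hz.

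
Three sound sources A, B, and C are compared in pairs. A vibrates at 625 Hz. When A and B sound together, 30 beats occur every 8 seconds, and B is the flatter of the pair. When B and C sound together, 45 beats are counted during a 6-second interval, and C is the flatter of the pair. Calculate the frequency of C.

A–B: Beat frequency = 30/8 = 3.75 Hz.
B is below A, so f_B = 625 − 3.75 = 621.25 Hz.
B–C: Beat frequency = 45/6 = 7.5 Hz.
C is below B, so f_C = 621.25 − 7.5 = 613.75 Hz.

613.75 Hz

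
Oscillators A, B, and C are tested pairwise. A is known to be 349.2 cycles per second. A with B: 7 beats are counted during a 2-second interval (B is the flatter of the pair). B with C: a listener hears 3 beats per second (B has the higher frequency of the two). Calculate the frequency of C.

A–B: Beat frequency = 7/2 = 3.5 Hz.
B is below A, so f_B = 349.2 − 3.5 = 345.7 Hz.
C is below B, so f_C = 345.7 − 3 = 342.7 Hz.

342.7 Hz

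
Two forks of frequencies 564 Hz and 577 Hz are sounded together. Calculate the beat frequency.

Beats arise from superposition of two nearby frequencies; the beat rate is |f₁ − f₂|.
|564 − 577| = 13 Hz.

13 Hz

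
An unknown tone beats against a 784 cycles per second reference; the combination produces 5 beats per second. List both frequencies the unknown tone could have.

779 Hz or 789 Hz

|f − 784| = 5, so f = 784 ± 5.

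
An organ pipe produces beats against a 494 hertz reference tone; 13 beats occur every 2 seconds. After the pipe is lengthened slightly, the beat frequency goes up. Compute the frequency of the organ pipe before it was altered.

487.5 Hz

Beat frequency = 13/2 = 6.5 Hz.
|f − 494| = 6.5, so the organ pipe was at either 487.5 Hz or 500.5 Hz.
A longer pipe has a lower fundamental; the adjustment lowers the organ pipe's frequency.
The beat rate rose, so the adjustment moved the organ pipe further from 494 Hz — it was already below the reference.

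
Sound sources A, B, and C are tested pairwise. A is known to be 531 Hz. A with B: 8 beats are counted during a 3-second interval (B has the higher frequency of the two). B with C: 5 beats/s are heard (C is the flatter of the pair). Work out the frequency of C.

A–B: Beat frequency = 8/3 = 2.6667 Hz.
B is above A, so f_B = 531 + 2.6667 = 533.6667 Hz.
C is below B, so f_C = 533.6667 − 5 = 528.6667 Hz.

528.6667 Hz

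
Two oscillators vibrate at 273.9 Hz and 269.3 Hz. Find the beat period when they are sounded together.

0.217 s

f_beat = |273.9 − 269.3| = 4.6 Hz.
Beat period T = 1 / f_beat = 1 / 4.6 s.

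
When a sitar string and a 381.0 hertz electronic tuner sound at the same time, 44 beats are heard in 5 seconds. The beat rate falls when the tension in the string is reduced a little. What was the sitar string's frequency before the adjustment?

Beat frequency = 44/5 = 8.8 Hz.
|f − 381.0| = 8.8, so the sitar string was at either 372.2 Hz or 389.8 Hz.
Lower tension means lower frequency; the adjustment lowers the sitar string's frequency.
The beat rate fell, so the adjustment moved the sitar string toward 381.0 Hz — it must have started above the reference.

389.8 Hz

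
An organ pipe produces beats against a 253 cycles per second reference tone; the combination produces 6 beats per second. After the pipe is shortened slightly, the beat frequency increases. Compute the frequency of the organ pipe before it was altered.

259 Hz

|f − 253| = 6, so the organ pipe was at either 247 Hz or 259 Hz.
A shorter pipe has a higher fundamental; the adjustment raises the organ pipe's frequency.
The beat rate rose, so the adjustment moved the organ pipe further from 253 Hz — it was already above the reference.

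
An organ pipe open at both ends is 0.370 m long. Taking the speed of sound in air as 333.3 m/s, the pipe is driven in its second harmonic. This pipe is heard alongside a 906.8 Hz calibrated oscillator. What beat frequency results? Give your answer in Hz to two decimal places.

Open pipe: f_n = n·v/(2L) = 2·333.3/(2·0.370) = 900.8108 Hz.
f_beat = |900.8108 − 906.8| = 5.99 Hz.

5.99 Hz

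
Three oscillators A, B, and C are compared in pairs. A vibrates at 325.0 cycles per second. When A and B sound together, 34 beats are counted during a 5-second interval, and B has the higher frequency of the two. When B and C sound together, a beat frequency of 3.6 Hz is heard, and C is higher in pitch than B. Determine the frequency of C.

A–B: Beat frequency = 34/5 = 6.8 Hz.
B is above A, so f_B = 325.0 + 6.8 = 331.8 Hz.
C is above B, so f_C = 331.8 + 3.6 = 335.4 Hz.

335.4 Hz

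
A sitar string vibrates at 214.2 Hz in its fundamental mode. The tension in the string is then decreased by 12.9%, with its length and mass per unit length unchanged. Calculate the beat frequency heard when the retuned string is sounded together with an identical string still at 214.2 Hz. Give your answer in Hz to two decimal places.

14.29 Hz

For a string, f ∝ √T, so the new frequency is 214.2·√0.871 = 199.9072 Hz.
f_beat = |199.9072 − 214.2| = 14.29 Hz.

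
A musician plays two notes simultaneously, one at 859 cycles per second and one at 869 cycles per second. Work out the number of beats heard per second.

10 Hz

f_beat = |f₁ − f₂|.
|859 − 869| = 10 Hz.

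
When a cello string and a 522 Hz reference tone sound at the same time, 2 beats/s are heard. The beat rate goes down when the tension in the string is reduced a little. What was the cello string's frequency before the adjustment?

|f − 522| = 2, so the cello string was at either 520 Hz or 524 Hz.
Lower tension means lower frequency; the adjustment lowers the cello string's frequency.
The beat rate fell, so the adjustment moved the cello string toward 522 Hz — it must have started above the reference.

524 Hz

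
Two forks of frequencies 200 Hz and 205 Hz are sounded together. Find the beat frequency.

5 Hz

Beats arise from superposition of two nearby frequencies; the beat rate is |f₁ − f₂|.
|200 − 205| = 5 Hz.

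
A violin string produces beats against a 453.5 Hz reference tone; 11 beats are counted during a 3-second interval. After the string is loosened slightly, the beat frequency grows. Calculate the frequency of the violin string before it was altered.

449.8333 Hz

Beat frequency = 11/3 = 3.6667 Hz.
|f − 453.5| = 3.6667, so the violin string was at either 449.8333 Hz or 457.1667 Hz.
Reducing tension lowers a string's frequency; the adjustment lowers the violin string's frequency.
The beat rate rose, so the adjustment moved the violin string further from 453.5 Hz — it was already below the reference.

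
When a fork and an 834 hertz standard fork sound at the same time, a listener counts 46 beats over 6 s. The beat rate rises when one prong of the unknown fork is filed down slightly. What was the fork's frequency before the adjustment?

Beat frequency = 46/6 = 7.6667 Hz.
|f − 834| = 7.6667, so the fork was at either 826.3333 Hz or 841.6667 Hz.
Filing a prong removes mass and raises the fork's frequency; the adjustment raises the fork's frequency.
The beat rate rose, so the adjustment moved the fork further from 834 Hz — it was already above the reference.

841.6667 Hz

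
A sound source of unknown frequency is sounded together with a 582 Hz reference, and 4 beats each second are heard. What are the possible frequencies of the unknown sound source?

|f − 582| = 4, so f = 582 ± 4.

578 Hz or 586 Hz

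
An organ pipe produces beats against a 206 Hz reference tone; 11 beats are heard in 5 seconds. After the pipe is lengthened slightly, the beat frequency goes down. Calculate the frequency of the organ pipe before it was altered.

208.2 Hz

Beat frequency = 11/5 = 2.2 Hz.
|f − 206| = 2.2, so the organ pipe was at either 203.8 Hz or 208.2 Hz.
A longer pipe has a lower fundamental; the adjustment lowers the organ pipe's frequency.
The beat rate fell, so the adjustment moved the organ pipe toward 206 Hz — it must have started above the reference.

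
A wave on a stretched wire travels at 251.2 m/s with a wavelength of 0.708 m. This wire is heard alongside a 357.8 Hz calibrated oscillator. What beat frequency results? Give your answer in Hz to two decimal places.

3.00 Hz

Source frequency f = v/λ = 251.2/0.708 = 354.8023 Hz.
f_beat = |354.8023 − 357.8| = 3.00 Hz.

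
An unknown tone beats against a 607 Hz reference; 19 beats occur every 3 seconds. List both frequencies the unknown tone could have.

600.6667 Hz or 613.3333 Hz

Beat frequency = 19/3 = 6.3333 Hz.
|f − 607| = 6.3333, so f = 607 ± 6.3333.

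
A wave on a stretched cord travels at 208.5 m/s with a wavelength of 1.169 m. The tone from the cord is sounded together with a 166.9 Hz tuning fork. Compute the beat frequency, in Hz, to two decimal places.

11.46 Hz

Source frequency f = v/λ = 208.5/1.169 = 178.3576 Hz.
f_beat = |178.3576 − 166.9| = 11.46 Hz.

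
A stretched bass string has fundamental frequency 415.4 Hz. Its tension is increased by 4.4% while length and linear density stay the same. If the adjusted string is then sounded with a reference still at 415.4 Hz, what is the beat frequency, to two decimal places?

9.04 Hz

For a string, f ∝ √T, so the new frequency is 415.4·√1.044 = 424.4404 Hz.
f_beat = |424.4404 − 415.4| = 9.04 Hz.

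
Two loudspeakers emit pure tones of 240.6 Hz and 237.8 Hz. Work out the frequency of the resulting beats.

Beats arise from superposition of two nearby frequencies; the beat rate is |f₁ − f₂|.
|240.6 − 237.8| = 2.8 Hz.

2.8 Hz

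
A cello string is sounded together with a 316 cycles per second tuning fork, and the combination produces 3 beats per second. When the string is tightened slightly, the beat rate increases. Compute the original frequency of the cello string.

319 Hz

|f − 316| = 3, so the cello string was at either 313 Hz or 319 Hz.
Increasing tension raises a string's frequency; the adjustment raises the cello string's frequency.
The beat rate rose, so the adjustment moved the cello string further from 316 Hz — it was already above the reference.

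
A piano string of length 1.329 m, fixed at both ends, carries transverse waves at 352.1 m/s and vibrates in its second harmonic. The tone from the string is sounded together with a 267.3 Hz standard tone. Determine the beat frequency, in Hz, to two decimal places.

For a string fixed at both ends, f_n = n·v/(2L) = 2·352.1/(2·1.329) = 264.9360 Hz.
f_beat = |264.9360 − 267.3| = 2.36 Hz.

2.36 Hz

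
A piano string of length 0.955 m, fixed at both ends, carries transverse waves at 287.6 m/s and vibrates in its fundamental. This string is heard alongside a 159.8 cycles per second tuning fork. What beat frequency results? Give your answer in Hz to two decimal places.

9.22 Hz

For a string fixed at both ends, f_n = n·v/(2L) = 1·287.6/(2·0.955) = 150.5759 Hz.
f_beat = |150.5759 − 159.8| = 9.22 Hz.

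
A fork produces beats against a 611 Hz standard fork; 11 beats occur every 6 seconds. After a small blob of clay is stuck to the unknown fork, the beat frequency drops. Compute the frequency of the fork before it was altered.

612.8333 Hz

Beat frequency = 11/6 = 1.8333 Hz.
|f − 611| = 1.8333, so the fork was at either 609.1667 Hz or 612.8333 Hz.
Adding mass to a fork lowers its frequency; the adjustment lowers the fork's frequency.
The beat rate fell, so the adjustment moved the fork toward 611 Hz — it must have started above the reference.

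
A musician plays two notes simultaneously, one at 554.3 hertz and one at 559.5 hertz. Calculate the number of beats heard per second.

5.2 Hz

f_beat = |f₁ − f₂|.
|554.3 − 559.5| = 5.2 Hz.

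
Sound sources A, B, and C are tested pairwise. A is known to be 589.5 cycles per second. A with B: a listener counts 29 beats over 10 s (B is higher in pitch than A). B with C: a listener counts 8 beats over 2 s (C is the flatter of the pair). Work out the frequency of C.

A–B: Beat frequency = 29/10 = 2.9 Hz.
B is above A, so f_B = 589.5 + 2.9 = 592.4 Hz.
B–C: Beat frequency = 8/2 = 4 Hz.
C is below B, so f_C = 592.4 − 4 = 588.4 Hz.

588.4 Hz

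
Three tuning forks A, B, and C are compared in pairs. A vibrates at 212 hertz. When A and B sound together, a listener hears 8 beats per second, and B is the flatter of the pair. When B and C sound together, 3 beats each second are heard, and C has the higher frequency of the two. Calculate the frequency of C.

207 Hz

B is below A, so f_B = 212 − 8 = 204 Hz.
C is above B, so f_C = 204 + 3 = 207 Hz.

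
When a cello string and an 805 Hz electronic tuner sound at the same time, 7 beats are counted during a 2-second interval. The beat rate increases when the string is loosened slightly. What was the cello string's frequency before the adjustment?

Beat frequency = 7/2 = 3.5 Hz.
|f − 805| = 3.5, so the cello string was at either 801.5 Hz or 808.5 Hz.
Reducing tension lowers a string's frequency; the adjustment lowers the cello string's frequency.
The beat rate rose, so the adjustment moved the cello string further from 805 Hz — it was already below the reference.

801.5 Hz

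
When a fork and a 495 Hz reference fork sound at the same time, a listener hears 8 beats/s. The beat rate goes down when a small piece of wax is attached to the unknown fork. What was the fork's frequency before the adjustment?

503 Hz

|f − 495| = 8, so the fork was at either 487 Hz or 503 Hz.
Loading a fork with wax lowers its frequency; the adjustment lowers the fork's frequency.
The beat rate fell, so the adjustment moved the fork toward 495 Hz — it must have started above the reference.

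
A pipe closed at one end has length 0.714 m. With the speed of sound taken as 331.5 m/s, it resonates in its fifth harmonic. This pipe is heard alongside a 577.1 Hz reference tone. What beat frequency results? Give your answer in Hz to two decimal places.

3.26 Hz

Closed pipe (odd harmonics): f_n = n·v/(4L) = 5·331.5/(4·0.714) = 580.3571 Hz.
f_beat = |580.3571 − 577.1| = 3.26 Hz.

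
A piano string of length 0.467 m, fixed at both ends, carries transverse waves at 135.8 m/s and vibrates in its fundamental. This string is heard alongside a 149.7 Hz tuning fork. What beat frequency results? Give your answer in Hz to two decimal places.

4.30 Hz

For a string fixed at both ends, f_n = n·v/(2L) = 1·135.8/(2·0.467) = 145.3961 Hz.
f_beat = |145.3961 − 149.7| = 4.30 Hz.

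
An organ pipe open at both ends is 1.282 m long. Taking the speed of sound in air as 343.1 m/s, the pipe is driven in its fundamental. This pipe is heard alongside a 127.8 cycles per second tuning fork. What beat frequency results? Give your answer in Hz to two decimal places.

6.01 Hz

Open pipe: f_n = n·v/(2L) = 1·343.1/(2·1.282) = 133.8144 Hz.
f_beat = |133.8144 − 127.8| = 6.01 Hz.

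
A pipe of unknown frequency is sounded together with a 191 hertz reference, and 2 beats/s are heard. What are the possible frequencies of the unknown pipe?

189 Hz or 193 Hz

|f − 191| = 2, so f = 191 ± 2.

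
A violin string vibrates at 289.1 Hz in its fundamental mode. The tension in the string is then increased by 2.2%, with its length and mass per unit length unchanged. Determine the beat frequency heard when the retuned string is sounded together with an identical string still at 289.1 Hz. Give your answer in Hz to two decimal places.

3.16 Hz

For a string, f ∝ √T, so the new frequency is 289.1·√1.022 = 292.2628 Hz.
f_beat = |292.2628 − 289.1| = 3.16 Hz.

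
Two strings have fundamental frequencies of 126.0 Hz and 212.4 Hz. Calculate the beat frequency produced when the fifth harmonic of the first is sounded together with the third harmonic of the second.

Fifth harmonic of the first: 5·126.0 = 630.0 Hz.
Third harmonic of the second: 3·212.4 = 637.2 Hz.
f_beat = |630.0 − 637.2| = 7.2 Hz.

7.2 Hz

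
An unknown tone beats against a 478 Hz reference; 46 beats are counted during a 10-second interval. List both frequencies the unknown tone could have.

Beat frequency = 46/10 = 4.6 Hz.
|f − 478| = 4.6, so f = 478 ± 4.6.

473.4 Hz or 482.6 Hz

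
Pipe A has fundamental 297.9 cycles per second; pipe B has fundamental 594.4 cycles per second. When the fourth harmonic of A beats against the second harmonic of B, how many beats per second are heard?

Fourth harmonic of the first: 4·297.9 = 1191.6 Hz.
Second harmonic of the second: 2·594.4 = 1188.8 Hz.
f_beat = |1191.6 − 1188.8| = 2.8 Hz.

2.8 Hz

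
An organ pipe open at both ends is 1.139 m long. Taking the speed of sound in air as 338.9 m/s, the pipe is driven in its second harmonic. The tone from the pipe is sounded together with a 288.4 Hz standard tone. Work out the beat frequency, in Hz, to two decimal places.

Open pipe: f_n = n·v/(2L) = 2·338.9/(2·1.139) = 297.5417 Hz.
f_beat = |297.5417 − 288.4| = 9.14 Hz.

9.14 Hz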